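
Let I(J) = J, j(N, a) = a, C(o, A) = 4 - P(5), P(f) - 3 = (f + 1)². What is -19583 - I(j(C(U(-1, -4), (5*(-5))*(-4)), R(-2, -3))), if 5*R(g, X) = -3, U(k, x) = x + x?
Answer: -97912/5 ≈ -19582.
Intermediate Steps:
U(k, x) = 2*x
P(f) = 3 + (1 + f)² (P(f) = 3 + (f + 1)² = 3 + (1 + f)²)
R(g, X) = -⅗ (R(g, X) = (⅕)*(-3) = -⅗)
C(o, A) = -35 (C(o, A) = 4 - (3 + (1 + 5)²) = 4 - (3 + 6²) = 4 - (3 + 36) = 4 - 1*39 = 4 - 39 = -35)
-19583 - I(j(C(U(-1, -4), (5*(-5))*(-4)), R(-2, -3))) = -19583 - 1*(-⅗) = -19583 + ⅗ = -97912/5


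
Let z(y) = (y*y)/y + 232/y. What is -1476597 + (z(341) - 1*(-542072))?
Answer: -318556512/341 ≈ -9.3418e+5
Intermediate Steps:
z(y) = y + 232/y (z(y) = y**2/y + 232/y = y + 232/y)
-1476597 + (z(341) - 1*(-542072)) = -1476597 + ((341 + 232/341) - 1*(-542072)) = -1476597 + ((341 + 232*(1/341)) + 542072) = -1476597 + ((341 + 232/341) + 542072) = -1476597 + (116513/341 + 542072) = -1476597 + 184963065/341 = -318556512/341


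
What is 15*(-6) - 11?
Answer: -101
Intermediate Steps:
15*(-6) - 11 = -90 - 11 = -101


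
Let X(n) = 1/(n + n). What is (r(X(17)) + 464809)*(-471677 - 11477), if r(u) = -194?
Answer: -224480595710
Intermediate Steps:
X(n) = 1/(2*n)
(r(X(17)) + 464809)*(-471677 - 11477) = (-194 + 464809)*(-471677 - 11477) = 464615*(-483154) = -224480595710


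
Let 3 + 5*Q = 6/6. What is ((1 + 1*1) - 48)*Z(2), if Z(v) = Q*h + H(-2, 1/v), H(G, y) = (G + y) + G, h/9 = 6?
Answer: 5773/5 ≈ 1154.6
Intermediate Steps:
h = 54 (h = 9*6 = 54)
H(G, y) = y + 2*G
Q = -⅖ (Q = -⅗ + (6/6)/5 = -⅗ + (6*(⅙))/5 = -⅗ + (⅕)*1 = -⅗ + ⅕ = -⅖ ≈ -0.40000)
Z(v) = -128/5 + 1/v (Z(v) = -⅖*54 + (1/v + 2*(-2)) = -108/5 + (1/v - 4) = -108/5 + (-4 + 1/v) = -128/5 + 1/v)
((1 + 1*1) - 48)*Z(2) = ((1 + 1*1) - 48)*(-128/5 + 1/2) = ((1 + 1) - 48)*(-128/5 + ½) = (2 - 48)*(-251/10) = -46*(-251/10) = 5773/5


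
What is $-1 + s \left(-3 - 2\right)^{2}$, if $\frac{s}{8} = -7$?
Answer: $-1401$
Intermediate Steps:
$s = -56$ ($s = 8 \left(-7\right) = -56$)
$-1 + s \left(-3 - 2\right)^{2} = -1 - 56 \left(-3 - 2\right)^{2} = -1 - 56 \left(-5\right)^{2} = -1 - 1400 = -1401$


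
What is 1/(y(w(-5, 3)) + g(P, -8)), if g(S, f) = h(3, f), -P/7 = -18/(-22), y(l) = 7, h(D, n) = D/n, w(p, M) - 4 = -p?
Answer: 8/53 ≈ 0.15094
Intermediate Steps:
w(p, M) = 4 - p
P = -63/11 (P = -(-126)/(-22) = -(-126)*(-1)/22 = -7*9/11 = -63/11 ≈ -5.7273)
g(S, f) = 3/f
1/(y(w(-5, 3)) + g(P, -8)) = 1/(7 + 3/(-8)) = 1/(7 + 3*(-1/8)) = 1/(7 - 3/8) = 1/(53/8) = 8/53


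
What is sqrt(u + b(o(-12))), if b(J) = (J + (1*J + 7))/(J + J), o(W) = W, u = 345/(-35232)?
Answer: sqrt(54193422)/8808 ≈ 0.83579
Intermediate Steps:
u = -115/11744 (u = 345*(-1/35232) = -115/11744 ≈ -0.0097922)
b(J) = (7 + 2*J)/(2*J) (b(J) = (J + (J + 7))/((2*J)) = (J + (7 + J))*(1/(2*J)) = (7 + 2*J)*(1/(2*J)) = (7 + 2*J)/(2*J))
sqrt(u + b(o(-12))) = sqrt(-115/11744 + (7/2 - 12)/(-12)) = sqrt(-115/11744 - 1/12*(-17/2)) = sqrt(-115/11744 + 17/24) = sqrt(24611/35232) = sqrt(54193422)/8808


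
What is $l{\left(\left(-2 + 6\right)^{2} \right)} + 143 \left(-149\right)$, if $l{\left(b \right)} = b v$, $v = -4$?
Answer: $-21371$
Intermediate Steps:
$l{\left(b \right)} = - 4 b$ ($l{\left(b \right)} = b \left(-4\right) = - 4 b$)
$l{\left(\left(-2 + 6\right)^{2} \right)} + 143 \left(-149\right) = - 4 \left(-2 + 6\right)^{2} + 143 \left(-149\right) = - 4 \cdot 4^{2} - 21307 = \left(-4\right) 16 - 21307 = -64 - 21307 = -21371$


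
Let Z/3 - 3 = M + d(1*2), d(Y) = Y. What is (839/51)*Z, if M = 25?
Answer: 25170/17 ≈ 1480.6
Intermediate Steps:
Z = 90 (Z = 9 + 3*(25 + 1*2) = 9 + 3*(25 + 2) = 9 + 3*27 = 9 + 81 = 90)
(839/51)*Z = (839/51)*90 = 25170/17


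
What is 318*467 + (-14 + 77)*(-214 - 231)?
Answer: 120471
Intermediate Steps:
318*467 + (-14 + 77)*(-214 - 231) = 148506 + 63*(-445) = 148506 - 28035 = 120471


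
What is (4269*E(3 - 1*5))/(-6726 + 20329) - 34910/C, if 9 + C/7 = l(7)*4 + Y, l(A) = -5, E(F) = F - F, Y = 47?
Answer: -17455/63 ≈ -277.06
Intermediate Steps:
E(F) = 0
C = 126 (C = -63 + 7*(-5*4 + 47) = -63 + 7*(-20 + 47) = -63 + 7*27 = -63 + 189 = 126)
(4269*E(3 - 1*5))/(-6726 + 20329) - 34910/C = (4269*0)/(-6726 + 20329) - 34910/126 = 0/13603 - 34910*1/126 = 0*(1/13603) - 17455/63 = 0 - 17455/63 = -17455/63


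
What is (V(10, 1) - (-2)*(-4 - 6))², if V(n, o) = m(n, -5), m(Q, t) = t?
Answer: 625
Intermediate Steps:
V(n, o) = -5
(V(10, 1) - (-2)*(-4 - 6))² = (-5 - (-2)*(-4 - 6))² = (-5 - (-2)*(-10))² = (-5 - 1*20)² = (-5 - 20)² = (-25)² = 625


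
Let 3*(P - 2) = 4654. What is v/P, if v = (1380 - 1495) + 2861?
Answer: 4119/2330 ≈ 1.7678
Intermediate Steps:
v = 2746 (v = -115 + 2861 = 2746)
P = 4660/3 (P = 2 + (1/3)*4654 = 2 + 4654/3 = 4660/3 ≈ 1553.3)
v/P = 2746/(4660/3) = 2746*(3/4660) = 4119/2330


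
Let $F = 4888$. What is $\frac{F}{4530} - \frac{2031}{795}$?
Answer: $- \frac{177149}{120045} \approx -1.4757$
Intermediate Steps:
$\frac{F}{4530} - \frac{2031}{795} = \frac{4888}{4530} - \frac{2031}{795} = 4888 \cdot \frac{1}{4530} - \frac{677}{265} = \frac{2444}{2265} - \frac{677}{265} = - \frac{177149}{120045}$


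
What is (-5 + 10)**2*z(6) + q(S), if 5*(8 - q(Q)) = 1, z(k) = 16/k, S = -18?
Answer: 1117/15 ≈ 74.467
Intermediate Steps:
q(Q) = 39/5 (q(Q) = 8 - 1/5*1 = 8 - 1/5 = 39/5)
(-5 + 10)**2*z(6) + q(S) = (-5 + 10)**2*(16/6) + 39/5 = 5**2*(16*(1/6)) + 39/5 = 25*(8/3) + 39/5 = 200/3 + 39/5 = 1117/15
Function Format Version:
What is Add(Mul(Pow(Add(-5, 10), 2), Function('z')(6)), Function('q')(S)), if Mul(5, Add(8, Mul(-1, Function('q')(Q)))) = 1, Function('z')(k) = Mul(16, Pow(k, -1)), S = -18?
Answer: Rational(1117, 15) ≈ 74.467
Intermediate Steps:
Function('q')(Q) = Rational(39, 5) (Function('q')(Q) = Add(8, Mul(Rational(-1, 5), 1)) = Add(8, Rational(-1, 5)) = Rational(39, 5))
Add(Mul(Pow(Add(-5, 10), 2), Function('z')(6)), Function('q')(S)) = Add(Mul(Pow(Add(-5, 10), 2), Mul(16, Pow(6, -1))), Rational(39, 5)) = Add(Mul(Pow(5, 2), Mul(16, Rational(1, 6))), Rational(39, 5)) = Add(Mul(25, Rational(8, 3)), Rational(39, 5)) = Add(Rational(200, 3), Rational(39, 5)) = Rational(1117, 15)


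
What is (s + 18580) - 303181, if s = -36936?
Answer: -321537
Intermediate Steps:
(s + 18580) - 303181 = (-36936 + 18580) - 303181 = -18356 - 303181 = -321537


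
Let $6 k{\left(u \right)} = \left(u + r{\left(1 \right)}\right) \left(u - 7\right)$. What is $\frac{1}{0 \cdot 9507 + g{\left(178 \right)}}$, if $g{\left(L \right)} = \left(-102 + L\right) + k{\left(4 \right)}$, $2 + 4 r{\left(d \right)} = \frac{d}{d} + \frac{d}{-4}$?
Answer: $\frac{32}{2373} \approx 0.013485$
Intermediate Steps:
$r{\left(d \right)} = - \frac{1}{4} - \frac{d}{16}$ ($r{\left(d \right)} = - \frac{1}{2} + \frac{\frac{d}{d} + \frac{d}{-4}}{4} = - \frac{1}{2} + \frac{1 + d \left(- \frac{1}{4}\right)}{4} = - \frac{1}{2} + \frac{1 - \frac{d}{4}}{4} = - \frac{1}{2} - \left(- \frac{1}{4} + \frac{d}{16}\right) = - \frac{1}{4} - \frac{d}{16}$)
$k{\left(u \right)} = \frac{\left(-7 + u\right) \left(- \frac{5}{16} + u\right)}{6}$ ($k{\left(u \right)} = \frac{\left(u - \frac{5}{16}\right) \left(u - 7\right)}{6} = \frac{\left(u - \frac{5}{16}\right) \left(-7 + u\right)}{6} = \frac{\left(- \frac{5}{16} + u\right) \left(-7 + u\right)}{6} = \frac{\left(-7 + u\right) \left(- \frac{5}{16} + u\right)}{6}$)
$g{\left(L \right)} = - \frac{3323}{32} + L$ ($g{\left(L \right)} = \left(-102 + L\right) + \left(\frac{35}{96} - \frac{39}{8} + \frac{4^{2}}{6}\right) = \left(-102 + L\right) + \left(\frac{35}{96} - \frac{39}{8} + \frac{1}{6} \cdot 16\right) = \left(-102 + L\right) + \left(\frac{35}{96} - \frac{39}{8} + \frac{8}{3}\right) = \left(-102 + L\right) - \frac{59}{32} = - \frac{3323}{32} + L$)
$\frac{1}{0 \cdot 9507 + g{\left(178 \right)}} = \frac{1}{0 \cdot 9507 + \left(- \frac{3323}{32} + 178\right)} = \frac{1}{0 + \frac{2373}{32}} = \frac{1}{\frac{2373}{32}} = \frac{32}{2373}$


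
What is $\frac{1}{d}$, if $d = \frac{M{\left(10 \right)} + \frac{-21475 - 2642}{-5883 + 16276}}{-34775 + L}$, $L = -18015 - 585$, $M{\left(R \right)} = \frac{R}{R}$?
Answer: $\frac{554726375}{13724} \approx 40420.0$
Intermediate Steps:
$M{\left(R \right)} = 1$
$L = -18600$
$d = \frac{13724}{554726375}$ ($d = \frac{1 + \frac{-21475 - 2642}{-5883 + 16276}}{-34775 - 18600} = \frac{1 - \frac{24117}{10393}}{-53375} = \left(1 - \frac{24117}{10393}\right) \left(- \frac{1}{53375}\right) = \left(- \frac{13724}{10393}\right) \left(- \frac{1}{53375}\right) = \frac{13724}{554726375} \approx 2.474 \cdot 10^{-5}$)
$\frac{1}{d} = \frac{1}{\frac{13724}{554726375}} = \frac{554726375}{13724}$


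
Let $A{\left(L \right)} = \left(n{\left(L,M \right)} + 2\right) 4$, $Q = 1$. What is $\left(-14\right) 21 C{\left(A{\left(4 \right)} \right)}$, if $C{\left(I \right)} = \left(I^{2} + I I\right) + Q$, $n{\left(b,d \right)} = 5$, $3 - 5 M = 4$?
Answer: $-461286$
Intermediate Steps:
$M = - \frac{1}{5}$ ($M = \frac{3}{5} - \frac{4}{5} = - \frac{1}{5} \approx -0.2$)
$A{\left(L \right)} = 28$ ($A{\left(L \right)} = \left(5 + 2\right) 4 = 7 \cdot 4 = 28$)
$C{\left(I \right)} = 1 + 2 I^{2}$ ($C{\left(I \right)} = \left(I^{2} + I I\right) + 1 = \left(I^{2} + I^{2}\right) + 1 = 2 I^{2} + 1 = 1 + 2 I^{2}$)
$\left(-14\right) 21 C{\left(A{\left(4 \right)} \right)} = \left(-14\right) 21 \left(1 + 2 \cdot 28^{2}\right) = - 294 \left(1 + 2 \cdot 784\right) = - 294 \left(1 + 1568\right) = \left(-294\right) 1569 = -461286$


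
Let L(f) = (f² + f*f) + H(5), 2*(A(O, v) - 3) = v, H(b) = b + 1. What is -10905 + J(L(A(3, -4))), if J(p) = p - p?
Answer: -10905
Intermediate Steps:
H(b) = 1 + b
A(O, v) = 3 + v/2
L(f) = 6 + 2*f² (L(f) = (f² + f*f) + (1 + 5) = (f² + f²) + 6 = 2*f² + 6 = 6 + 2*f²)
J(p) = 0
-10905 + J(L(A(3, -4))) = -10905 + 0 = -10905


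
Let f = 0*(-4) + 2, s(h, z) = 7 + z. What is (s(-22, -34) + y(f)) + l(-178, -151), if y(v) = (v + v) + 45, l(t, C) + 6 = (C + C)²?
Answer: 91220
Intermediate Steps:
l(t, C) = -6 + 4*C² (l(t, C) = -6 + (C + C)² = -6 + (2*C)² = -6 + 4*C²)
f = 2 (f = 0 + 2 = 2)
y(v) = 45 + 2*v (y(v) = 2*v + 45 = 45 + 2*v)
(s(-22, -34) + y(f)) + l(-178, -151) = ((7 - 34) + (45 + 2*2)) + (-6 + 4*(-151)²) = (-27 + (45 + 4)) + (-6 + 4*22801) = (-27 + 49) + (-6 + 91204) = 22 + 91198 = 91220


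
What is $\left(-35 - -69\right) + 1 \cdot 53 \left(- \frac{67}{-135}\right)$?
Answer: $\frac{8141}{135} \approx 60.304$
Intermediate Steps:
$\left(-35 - -69\right) + 1 \cdot 53 \left(- \frac{67}{-135}\right) = \left(-35 + 69\right) + 53 \left(\left(-67\right) \left(- \frac{1}{135}\right)\right) = 34 + 53 \cdot \frac{67}{135} = 34 + \frac{3551}{135} = \frac{8141}{135}$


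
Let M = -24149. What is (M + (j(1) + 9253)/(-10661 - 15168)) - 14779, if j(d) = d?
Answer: -1005480566/25829 ≈ -38928.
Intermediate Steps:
(M + (j(1) + 9253)/(-10661 - 15168)) - 14779 = (-24149 + (1 + 9253)/(-10661 - 15168)) - 14779 = (-24149 + 9254/(-25829)) - 14779 = (-24149 + 9254*(-1/25829)) - 14779 = (-24149 - 9254/25829) - 14779 = -623753775/25829 - 14779 = -1005480566/25829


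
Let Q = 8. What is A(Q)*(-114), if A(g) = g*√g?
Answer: -1824*√2 ≈ -2579.5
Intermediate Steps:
A(g) = g^(3/2)
A(Q)*(-114) = 8^(3/2)*(-114) = (16*√2)*(-114) = -1824*√2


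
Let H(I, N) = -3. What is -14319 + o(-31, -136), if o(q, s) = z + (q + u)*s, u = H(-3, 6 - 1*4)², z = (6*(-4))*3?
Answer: -11399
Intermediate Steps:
z = -72 (z = -24*3 = -72)
u = 9 (u = (-3)² = 9)
o(q, s) = -72 + s*(9 + q) (o(q, s) = -72 + (q + 9)*s = -72 + (9 + q)*s = -72 + s*(9 + q))
-14319 + o(-31, -136) = -14319 + (-72 + 9*(-136) - 31*(-136)) = -14319 + (-72 - 1224 + 4216) = -14319 + 2920 = -11399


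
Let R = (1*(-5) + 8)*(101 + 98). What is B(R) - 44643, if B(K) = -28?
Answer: -44671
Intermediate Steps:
R = 597 (R = (-5 + 8)*199 = 3*199 = 597)
B(R) - 44643 = -28 - 44643 = -44671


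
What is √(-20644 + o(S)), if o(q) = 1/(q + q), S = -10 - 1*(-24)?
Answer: I*√4046217/14 ≈ 143.68*I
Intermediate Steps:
S = 14 (S = -10 + 24 = 14)
o(q) = 1/(2*q)
√(-20644 + o(S)) = √(-20644 + (½)/14) = √(-20644 + (½)*(1/14)) = √(-20644 + 1/28) = √(-578031/28) = I*√4046217/14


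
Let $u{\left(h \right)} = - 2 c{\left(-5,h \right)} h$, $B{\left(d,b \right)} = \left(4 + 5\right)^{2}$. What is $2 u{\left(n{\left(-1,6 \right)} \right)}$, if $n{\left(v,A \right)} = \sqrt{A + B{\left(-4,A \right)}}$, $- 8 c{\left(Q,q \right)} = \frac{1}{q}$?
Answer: $\frac{1}{2} \approx 0.5$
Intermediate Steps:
$c{\left(Q,q \right)} = - \frac{1}{8 q}$
$B{\left(d,b \right)} = 81$ ($B{\left(d,b \right)} = 9^{2} = 81$)
$n{\left(v,A \right)} = \sqrt{81 + A}$ ($n{\left(v,A \right)} = \sqrt{A + 81} = \sqrt{81 + A}$)
$u{\left(h \right)} = \frac{1}{4}$ ($u{\left(h \right)} = - 2 \left(- \frac{1}{8 h}\right) h = \frac{1}{4 h} h = \frac{1}{4}$)
$2 u{\left(n{\left(-1,6 \right)} \right)} = 2 \cdot \frac{1}{4} = \frac{1}{2}$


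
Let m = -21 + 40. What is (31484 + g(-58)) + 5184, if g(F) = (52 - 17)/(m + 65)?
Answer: 440021/12 ≈ 36668.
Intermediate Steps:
m = 19
g(F) = 5/12 (g(F) = (52 - 17)/(19 + 65) = 35/84 = 35*(1/84) = 5/12)
(31484 + g(-58)) + 5184 = (31484 + 5/12) + 5184 = 377813/12 + 5184 = 440021/12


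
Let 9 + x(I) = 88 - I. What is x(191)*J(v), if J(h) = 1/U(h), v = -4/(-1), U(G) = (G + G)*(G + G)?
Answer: -7/4 ≈ -1.7500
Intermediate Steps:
U(G) = 4*G**2 (U(G) = (2*G)*(2*G) = 4*G**2)
x(I) = 79 - I (x(I) = -9 + (88 - I) = 79 - I)
v = 4 (v = -4*(-1) = 4)
J(h) = 1/(4*h**2)
x(191)*J(v) = (79 - 1*191)*((1/4)/4**2) = (79 - 191)*((1/4)*(1/16)) = -112*1/64 = -7/4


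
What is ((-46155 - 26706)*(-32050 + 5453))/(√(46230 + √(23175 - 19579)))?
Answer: 1937884017*√2/(2*√(23115 + √899)) ≈ 9.0071e+6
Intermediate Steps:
((-46155 - 26706)*(-32050 + 5453))/(√(46230 + √(23175 - 19579))) = (-72861*(-26597))/(√(46230 + √3596)) = 1937884017/(√(46230 + 2*√899)) = 1937884017/√(46230 + 2*√899)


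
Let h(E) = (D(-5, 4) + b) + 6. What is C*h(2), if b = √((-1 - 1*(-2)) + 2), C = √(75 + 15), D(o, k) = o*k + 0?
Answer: 3*√10*(-14 + √3) ≈ -116.38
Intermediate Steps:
D(o, k) = k*o (D(o, k) = k*o + 0 = k*o)
C = 3*√10 (C = √90 = 3*√10 ≈ 9.4868)
b = √3 (b = √((-1 + 2) + 2) = √(1 + 2) = √3 ≈ 1.7320)
h(E) = -14 + √3 (h(E) = (4*(-5) + √3) + 6 = (-20 + √3) + 6 = -14 + √3)
C*h(2) = (3*√10)*(-14 + √3) = 3*√10*(-14 + √3)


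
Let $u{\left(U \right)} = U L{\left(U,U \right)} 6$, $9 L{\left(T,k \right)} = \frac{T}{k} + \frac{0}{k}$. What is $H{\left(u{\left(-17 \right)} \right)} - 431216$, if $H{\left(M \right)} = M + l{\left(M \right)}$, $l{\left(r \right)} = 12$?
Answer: $- \frac{1293646}{3} \approx -4.3122 \cdot 10^{5}$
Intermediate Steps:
$L{\left(T,k \right)} = \frac{T}{9 k}$ ($L{\left(T,k \right)} = \frac{\frac{T}{k} + \frac{0}{k}}{9} = \frac{\frac{T}{k} + 0}{9} = \frac{T \frac{1}{k}}{9} = \frac{T}{9 k}$)
$u{\left(U \right)} = \frac{2 U}{3}$ ($u{\left(U \right)} = U \frac{U}{9 U} 6 = U \frac{1}{9} \cdot 6 = \frac{U}{9} \cdot 6 = \frac{2 U}{3}$)
$H{\left(M \right)} = 12 + M$ ($H{\left(M \right)} = M + 12 = 12 + M$)
$H{\left(u{\left(-17 \right)} \right)} - 431216 = \left(12 + \frac{2}{3} \left(-17\right)\right) - 431216 = \left(12 - \frac{34}{3}\right) - 431216 = \frac{2}{3} - 431216 = - \frac{1293646}{3}$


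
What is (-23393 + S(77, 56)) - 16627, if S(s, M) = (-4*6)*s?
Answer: -41868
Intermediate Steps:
S(s, M) = -24*s
(-23393 + S(77, 56)) - 16627 = (-23393 - 24*77) - 16627 = (-23393 - 1848) - 16627 = -25241 - 16627 = -41868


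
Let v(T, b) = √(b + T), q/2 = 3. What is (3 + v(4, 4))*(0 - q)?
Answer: -18 - 12*√2 ≈ -34.971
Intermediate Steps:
q = 6 (q = 2*3 = 6)
v(T, b) = √(T + b)
(3 + v(4, 4))*(0 - q) = (3 + √(4 + 4))*(0 - 1*6) = (3 + √8)*(0 - 6) = (3 + 2*√2)*(-6) = -18 - 12*√2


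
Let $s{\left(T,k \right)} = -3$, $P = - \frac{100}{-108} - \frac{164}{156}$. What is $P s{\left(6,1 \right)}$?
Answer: $\frac{44}{117} \approx 0.37607$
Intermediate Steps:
$P = - \frac{44}{351}$ ($P = \left(-100\right) \left(- \frac{1}{108}\right) - \frac{41}{39} = \frac{25}{27} - \frac{41}{39} = - \frac{44}{351} \approx -0.12536$)
$P s{\left(6,1 \right)} = \left(- \frac{44}{351}\right) \left(-3\right) = \frac{44}{117}$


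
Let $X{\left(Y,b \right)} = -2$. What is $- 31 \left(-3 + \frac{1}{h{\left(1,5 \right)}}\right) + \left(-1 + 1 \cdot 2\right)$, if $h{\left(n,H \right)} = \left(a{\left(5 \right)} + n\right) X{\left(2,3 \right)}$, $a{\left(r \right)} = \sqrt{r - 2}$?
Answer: $\frac{345}{4} + \frac{31 \sqrt{3}}{4} \approx 99.673$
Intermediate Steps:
$a{\left(r \right)} = \sqrt{-2 + r}$
$h{\left(n,H \right)} = - 2 n - 2 \sqrt{3}$ ($h{\left(n,H \right)} = \left(\sqrt{-2 + 5} + n\right) \left(-2\right) = \left(\sqrt{3} + n\right) \left(-2\right) = \left(n + \sqrt{3}\right) \left(-2\right) = - 2 n - 2 \sqrt{3}$)
$- 31 \left(-3 + \frac{1}{h{\left(1,5 \right)}}\right) + \left(-1 + 1 \cdot 2\right) = - 31 \left(-3 + \frac{1}{\left(-2\right) 1 - 2 \sqrt{3}}\right) + \left(-1 + 1 \cdot 2\right) = - 31 \left(-3 + \frac{1}{-2 - 2 \sqrt{3}}\right) + \left(-1 + 2\right) = \left(93 - \frac{31}{-2 - 2 \sqrt{3}}\right) + 1 = 94 - \frac{31}{-2 - 2 \sqrt{3}}$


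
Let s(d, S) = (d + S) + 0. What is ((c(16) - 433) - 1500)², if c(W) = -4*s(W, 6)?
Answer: 4084441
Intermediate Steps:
s(d, S) = S + d (s(d, S) = (S + d) + 0 = S + d)
c(W) = -24 - 4*W (c(W) = -4*(6 + W) = -24 - 4*W)
((c(16) - 433) - 1500)² = (((-24 - 4*16) - 433) - 1500)² = (((-24 - 64) - 433) - 1500)² = ((-88 - 433) - 1500)² = (-521 - 1500)² = (-2021)² = 4084441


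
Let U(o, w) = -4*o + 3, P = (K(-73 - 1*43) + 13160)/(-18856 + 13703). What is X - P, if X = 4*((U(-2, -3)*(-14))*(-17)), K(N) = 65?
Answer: 53975441/5153 ≈ 10475.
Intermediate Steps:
P = -13225/5153 (P = (65 + 13160)/(-18856 + 13703) = 13225/(-5153) = 13225*(-1/5153) = -13225/5153 ≈ -2.5665)
U(o, w) = 3 - 4*o
X = 10472 (X = 4*(((3 - 4*(-2))*(-14))*(-17)) = 4*(((3 + 8)*(-14))*(-17)) = 4*((11*(-14))*(-17)) = 4*(-154*(-17)) = 4*2618 = 10472)
X - P = 10472 - 1*(-13225/5153) = 10472 + 13225/5153 = 53975441/5153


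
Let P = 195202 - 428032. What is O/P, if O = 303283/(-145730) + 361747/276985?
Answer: 6257490289/1879637709912300 ≈ 3.3291e-6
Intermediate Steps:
O = -6257490289/8073004810 (O = 303283*(-1/145730) + 361747*(1/276985) = -303283/145730 + 361747/276985 = -6257490289/8073004810 ≈ -0.77511)
P = -232830
O/P = -6257490289/8073004810/(-232830) = -6257490289/8073004810*(-1/232830) = 6257490289/1879637709912300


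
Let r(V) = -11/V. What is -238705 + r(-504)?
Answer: -120307309/504 ≈ -2.3871e+5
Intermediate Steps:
-238705 + r(-504) = -238705 - 11/(-504) = -238705 - 11*(-1/504) = -238705 + 11/504 = -120307309/504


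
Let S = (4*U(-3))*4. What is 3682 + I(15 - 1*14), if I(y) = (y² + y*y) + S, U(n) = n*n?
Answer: 3828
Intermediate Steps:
U(n) = n²
S = 144 (S = (4*(-3)²)*4 = (4*9)*4 = 36*4 = 144)
I(y) = 144 + 2*y² (I(y) = (y² + y*y) + 144 = (y² + y²) + 144 = 2*y² + 144 = 144 + 2*y²)
3682 + I(15 - 1*14) = 3682 + (144 + 2*(15 - 1*14)²) = 3682 + (144 + 2*(15 - 14)²) = 3682 + (144 + 2*1²) = 3682 + (144 + 2*1) = 3682 + (144 + 2) = 3682 + 146 = 3828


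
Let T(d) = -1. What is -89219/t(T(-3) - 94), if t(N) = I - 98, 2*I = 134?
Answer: 89219/31 ≈ 2878.0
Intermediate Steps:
I = 67 (I = (½)*134 = 67)
t(N) = -31 (t(N) = 67 - 98 = -31)
-89219/t(T(-3) - 94) = -89219/(-31) = -89219*(-1/31) = 89219/31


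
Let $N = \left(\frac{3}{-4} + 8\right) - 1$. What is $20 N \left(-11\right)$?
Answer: $-1375$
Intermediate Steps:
$N = \frac{25}{4}$ ($N = \left(3 \left(- \frac{1}{4}\right) + 8\right) - 1 = \left(- \frac{3}{4} + 8\right) - 1 = \frac{29}{4} - 1 = \frac{25}{4} \approx 6.25$)
$20 N \left(-11\right) = 20 \cdot \frac{25}{4} \left(-11\right) = 125 \left(-11\right) = -1375$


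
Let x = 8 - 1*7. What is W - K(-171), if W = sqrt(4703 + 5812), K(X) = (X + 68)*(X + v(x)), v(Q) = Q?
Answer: -17510 + sqrt(10515) ≈ -17407.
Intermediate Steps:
x = 1 (x = 8 - 7 = 1)
K(X) = (1 + X)*(68 + X) (K(X) = (X + 68)*(X + 1) = (68 + X)*(1 + X) = (1 + X)*(68 + X))
W = sqrt(10515) ≈ 102.54
W - K(-171) = sqrt(10515) - (68 + (-171)**2 + 69*(-171)) = sqrt(10515) - (68 + 29241 - 11799) = sqrt(10515) - 1*17510 = sqrt(10515) - 17510 = -17510 + sqrt(10515)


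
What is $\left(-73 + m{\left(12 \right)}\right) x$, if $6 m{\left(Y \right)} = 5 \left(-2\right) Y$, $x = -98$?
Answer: $9114$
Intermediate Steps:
$m{\left(Y \right)} = - \frac{5 Y}{3}$ ($m{\left(Y \right)} = \frac{5 \left(-2\right) Y}{6} = \frac{\left(-10\right) Y}{6} = - \frac{5 Y}{3}$)
$\left(-73 + m{\left(12 \right)}\right) x = \left(-73 - 20\right) \left(-98\right) = \left(-93\right) \left(-98\right) = 9114$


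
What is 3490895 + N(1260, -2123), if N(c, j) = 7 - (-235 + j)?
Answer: 3493260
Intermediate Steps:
N(c, j) = 242 - j (N(c, j) = 7 + (235 - j) = 242 - j)
3490895 + N(1260, -2123) = 3490895 + (242 - 1*(-2123)) = 3490895 + (242 + 2123) = 3490895 + 2365 = 3493260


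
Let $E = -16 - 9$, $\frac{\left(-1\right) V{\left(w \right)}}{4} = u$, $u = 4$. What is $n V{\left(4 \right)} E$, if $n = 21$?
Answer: $8400$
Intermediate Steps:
$V{\left(w \right)} = -16$ ($V{\left(w \right)} = \left(-4\right) 4 = -16$)
$E = -25$ ($E = -16 - 9 = -25$)
$n V{\left(4 \right)} E = 21 \left(-16\right) \left(-25\right) = \left(-336\right) \left(-25\right) = 8400$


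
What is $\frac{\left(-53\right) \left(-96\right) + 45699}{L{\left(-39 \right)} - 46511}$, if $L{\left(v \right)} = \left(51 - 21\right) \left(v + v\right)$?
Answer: $- \frac{4617}{4441} \approx -1.0396$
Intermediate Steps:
$L{\left(v \right)} = 60 v$ ($L{\left(v \right)} = 30 \cdot 2 v = 60 v$)
$\frac{\left(-53\right) \left(-96\right) + 45699}{L{\left(-39 \right)} - 46511} = \frac{\left(-53\right) \left(-96\right) + 45699}{60 \left(-39\right) - 46511} = \frac{5088 + 45699}{-2340 - 46511} = \frac{50787}{-48851} = 50787 \left(- \frac{1}{48851}\right) = - \frac{4617}{4441}$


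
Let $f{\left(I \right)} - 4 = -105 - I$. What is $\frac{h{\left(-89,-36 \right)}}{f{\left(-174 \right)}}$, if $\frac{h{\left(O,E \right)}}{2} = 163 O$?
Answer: $- \frac{29014}{73} \approx -397.45$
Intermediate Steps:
$h{\left(O,E \right)} = 326 O$ ($h{\left(O,E \right)} = 2 \cdot 163 O = 326 O$)
$f{\left(I \right)} = -101 - I$ ($f{\left(I \right)} = 4 - \left(105 + I\right) = -101 - I$)
$\frac{h{\left(-89,-36 \right)}}{f{\left(-174 \right)}} = \frac{326 \left(-89\right)}{-101 - -174} = - \frac{29014}{-101 + 174} = - \frac{29014}{73}$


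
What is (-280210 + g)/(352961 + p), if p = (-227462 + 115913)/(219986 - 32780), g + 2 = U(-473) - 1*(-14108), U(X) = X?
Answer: -5544979318/7341811713 ≈ -0.75526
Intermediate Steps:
g = 13633 (g = -2 + (-473 - 1*(-14108)) = -2 + (-473 + 14108) = -2 + 13635 = 13633)
p = -37183/62402 (p = -111549/187206 = -111549*1/187206 = -37183/62402 ≈ -0.59586)
(-280210 + g)/(352961 + p) = (-280210 + 13633)/(352961 - 37183/62402) = -266577/22025435139/62402 = -266577*62402/22025435139 = -5544979318/7341811713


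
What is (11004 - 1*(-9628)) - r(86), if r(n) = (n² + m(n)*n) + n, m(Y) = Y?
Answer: 5754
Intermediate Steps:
r(n) = n + 2*n² (r(n) = (n² + n*n) + n = (n² + n²) + n = 2*n² + n = n + 2*n²)
(11004 - 1*(-9628)) - r(86) = (11004 - 1*(-9628)) - 86*(1 + 2*86) = (11004 + 9628) - 86*(1 + 172) = 20632 - 86*173 = 20632 - 1*14878 = 20632 - 14878 = 5754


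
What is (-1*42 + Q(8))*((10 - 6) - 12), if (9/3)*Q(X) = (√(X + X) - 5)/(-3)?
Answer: 3016/9 ≈ 335.11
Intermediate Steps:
Q(X) = 5/9 - √2*√X/9 (Q(X) = ((√(X + X) - 5)/(-3))/3 = ((√(2*X) - 5)*(-⅓))/3 = ((√2*√X - 5)*(-⅓))/3 = ((-5 + √2*√X)*(-⅓))/3 = (5/3 - √2*√X/3)/3 = 5/9 - √2*√X/9)
(-1*42 + Q(8))*((10 - 6) - 12) = (-1*42 + (5/9 - √2*√8/9))*((10 - 6) - 12) = (-42 + (5/9 - √2*2*√2/9))*(4 - 12) = (-42 + (5/9 - 4/9))*(-8) = (-42 + ⅑)*(-8) = -377/9*(-8) = 3016/9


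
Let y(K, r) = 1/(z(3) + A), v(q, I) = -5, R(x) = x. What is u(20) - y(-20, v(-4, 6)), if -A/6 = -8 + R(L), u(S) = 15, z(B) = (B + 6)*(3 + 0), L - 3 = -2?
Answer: 1034/69 ≈ 14.986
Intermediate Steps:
L = 1 (L = 3 - 2 = 1)
z(B) = 18 + 3*B (z(B) = (6 + B)*3 = 18 + 3*B)
A = 42 (A = -6*(-8 + 1) = -6*(-7) = 42)
y(K, r) = 1/69 (y(K, r) = 1/((18 + 3*3) + 42) = 1/((18 + 9) + 42) = 1/(27 + 42) = 1/69)
u(20) - y(-20, v(-4, 6)) = 15 - 1*1/69 = 15 - 1/69 = 1034/69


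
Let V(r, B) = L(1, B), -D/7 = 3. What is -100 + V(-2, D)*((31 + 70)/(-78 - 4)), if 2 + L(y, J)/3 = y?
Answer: -7897/82 ≈ -96.305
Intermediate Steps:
D = -21 (D = -7*3 = -21)
L(y, J) = -6 + 3*y
V(r, B) = -3 (V(r, B) = -6 + 3*1 = -6 + 3 = -3)
-100 + V(-2, D)*((31 + 70)/(-78 - 4)) = -100 - 3*(31 + 70)/(-78 - 4) = -100 - 303/(-82) = -100 - 303*(-1)/82 = -100 - 3*(-101/82) = -100 + 303/82 = -7897/82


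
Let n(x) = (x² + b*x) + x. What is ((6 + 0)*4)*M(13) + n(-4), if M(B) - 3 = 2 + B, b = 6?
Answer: 420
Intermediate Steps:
M(B) = 5 + B (M(B) = 3 + (2 + B) = 5 + B)
n(x) = x² + 7*x (n(x) = (x² + 6*x) + x = x² + 7*x)
((6 + 0)*4)*M(13) + n(-4) = ((6 + 0)*4)*(5 + 13) - 4*(7 - 4) = (6*4)*18 - 4*3 = 24*18 - 12 = 432 - 12 = 420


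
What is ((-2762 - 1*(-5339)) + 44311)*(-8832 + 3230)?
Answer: -262666576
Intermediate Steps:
((-2762 - 1*(-5339)) + 44311)*(-8832 + 3230) = ((-2762 + 5339) + 44311)*(-5602) = (2577 + 44311)*(-5602) = 46888*(-5602) = -262666576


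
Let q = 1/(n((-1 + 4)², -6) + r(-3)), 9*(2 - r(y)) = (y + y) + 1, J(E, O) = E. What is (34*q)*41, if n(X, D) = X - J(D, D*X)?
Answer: 6273/79 ≈ 79.405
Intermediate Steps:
r(y) = 17/9 - 2*y/9 (r(y) = 2 - ((y + y) + 1)/9 = 2 - (2*y + 1)/9 = 2 - (1 + 2*y)/9 = 2 + (-⅑ - 2*y/9) = 17/9 - 2*y/9)
n(X, D) = X - D
q = 9/158 (q = 1/(((-1 + 4)² - 1*(-6)) + (17/9 - 2/9*(-3))) = 1/((3² + 6) + (17/9 + ⅔)) = 1/((9 + 6) + 23/9) = 1/(15 + 23/9) = 1/(158/9) = 9/158 ≈ 0.056962)
(34*q)*41 = (34*(9/158))*41 = (153/79)*41 = 6273/79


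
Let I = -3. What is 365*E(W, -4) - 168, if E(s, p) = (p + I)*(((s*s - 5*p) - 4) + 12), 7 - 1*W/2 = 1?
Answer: -439628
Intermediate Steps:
W = 12 (W = 14 - 2*1 = 14 - 2 = 12)
E(s, p) = (-3 + p)*(8 + s² - 5*p) (E(s, p) = (p - 3)*(((s*s - 5*p) - 4) + 12) = (-3 + p)*(((s² - 5*p) - 4) + 12) = (-3 + p)*((-4 + s² - 5*p) + 12) = (-3 + p)*(8 + s² - 5*p))
365*E(W, -4) - 168 = 365*(-24 - 5*(-4)² - 3*12² + 23*(-4) - 4*12²) - 168 = 365*(-24 - 5*16 - 3*144 - 92 - 4*144) - 168 = 365*(-24 - 80 - 432 - 92 - 576) - 168 = 365*(-1204) - 168 = -439460 - 168 = -439628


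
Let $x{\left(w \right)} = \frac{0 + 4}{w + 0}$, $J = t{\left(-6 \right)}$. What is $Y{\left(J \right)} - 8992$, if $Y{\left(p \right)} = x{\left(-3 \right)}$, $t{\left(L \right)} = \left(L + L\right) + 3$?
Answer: $- \frac{26980}{3} \approx -8993.3$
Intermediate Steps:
$t{\left(L \right)} = 3 + 2 L$ ($t{\left(L \right)} = 2 L + 3 = 3 + 2 L$)
$J = -9$ ($J = 3 + 2 \left(-6\right) = 3 - 12 = -9$)
$x{\left(w \right)} = \frac{4}{w}$
$Y{\left(p \right)} = - \frac{4}{3}$ ($Y{\left(p \right)} = \frac{4}{-3} = 4 \left(- \frac{1}{3}\right) = - \frac{4}{3}$)
$Y{\left(J \right)} - 8992 = - \frac{4}{3} - 8992 = - \frac{26980}{3}$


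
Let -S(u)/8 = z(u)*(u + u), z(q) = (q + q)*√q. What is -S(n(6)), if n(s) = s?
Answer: 1152*√6 ≈ 2821.8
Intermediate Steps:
z(q) = 2*q^(3/2) (z(q) = (2*q)*√q = 2*q^(3/2))
S(u) = -32*u^(5/2) (S(u) = -8*2*u^(3/2)*(u + u) = -8*2*u^(3/2)*2*u = -32*u^(5/2))
-S(n(6)) = -(-32)*6^(5/2) = -(-32)*36*√6 = -(-1152)*√6 = 1152*√6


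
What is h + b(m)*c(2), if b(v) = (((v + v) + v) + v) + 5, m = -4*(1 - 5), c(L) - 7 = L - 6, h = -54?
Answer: 153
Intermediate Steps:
c(L) = 1 + L (c(L) = 7 + (L - 6) = 7 + (-6 + L) = 1 + L)
m = 16 (m = -4*(-4) = 16)
b(v) = 5 + 4*v (b(v) = ((2*v + v) + v) + 5 = (3*v + v) + 5 = 4*v + 5 = 5 + 4*v)
h + b(m)*c(2) = -54 + (5 + 4*16)*(1 + 2) = -54 + (5 + 64)*3 = -54 + 69*3 = -54 + 207 = 153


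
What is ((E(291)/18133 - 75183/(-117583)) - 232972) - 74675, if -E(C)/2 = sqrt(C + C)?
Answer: -36173982018/117583 - 2*sqrt(582)/18133 ≈ -3.0765e+5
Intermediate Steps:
E(C) = -2*sqrt(2)*sqrt(C) (E(C) = -2*sqrt(C + C) = -2*sqrt(2)*sqrt(C))
((E(291)/18133 - 75183/(-117583)) - 232972) - 74675 = ((-2*sqrt(2)*sqrt(291)/18133 - 75183/(-117583)) - 232972) - 74675 = ((-2*sqrt(582)*(1/18133) - 75183*(-1/117583)) - 232972) - 74675 = ((-2*sqrt(582)/18133 + 75183/117583) - 232972) - 74675 = ((75183/117583 - 2*sqrt(582)/18133) - 232972) - 74675 = (-27393471493/117583 - 2*sqrt(582)/18133) - 74675 = -36173982018/117583 - 2*sqrt(582)/18133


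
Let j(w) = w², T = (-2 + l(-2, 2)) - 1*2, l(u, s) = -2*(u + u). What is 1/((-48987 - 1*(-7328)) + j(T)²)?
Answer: -1/41403 ≈ -2.4153e-5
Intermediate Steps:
l(u, s) = -4*u
T = 4 (T = (-2 - 4*(-2)) - 1*2 = (-2 + 8) - 2 = 6 - 2 = 4)
1/((-48987 - 1*(-7328)) + j(T)²) = 1/((-48987 - 1*(-7328)) + (4²)²) = 1/((-48987 + 7328) + 16²) = 1/(-41659 + 256) = 1/(-41403) = -1/41403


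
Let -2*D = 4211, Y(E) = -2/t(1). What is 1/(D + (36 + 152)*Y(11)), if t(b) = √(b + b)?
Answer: -8422/17449769 + 752*√2/17449769 ≈ -0.00042170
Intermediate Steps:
t(b) = √2*√b (t(b) = √(2*b) = √2*√b)
Y(E) = -√2 (Y(E) = -2*√2/2 = -√2)
D = -4211/2 (D = -½*4211 = -4211/2 ≈ -2105.5)
1/(D + (36 + 152)*Y(11)) = 1/(-4211/2 + (36 + 152)*(-√2)) = 1/(-4211/2 + 188*(-√2)) = 1/(-4211/2 - 188*√2)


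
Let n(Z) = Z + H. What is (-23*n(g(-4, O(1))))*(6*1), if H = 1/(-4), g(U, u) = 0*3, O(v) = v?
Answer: 69/2 ≈ 34.500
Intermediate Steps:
g(U, u) = 0
H = -¼ ≈ -0.25000
n(Z) = -¼ + Z (n(Z) = Z - ¼ = -¼ + Z)
(-23*n(g(-4, O(1))))*(6*1) = (-23*(-¼ + 0))*(6*1) = -23*(-¼)*6 = (23/4)*6 = 69/2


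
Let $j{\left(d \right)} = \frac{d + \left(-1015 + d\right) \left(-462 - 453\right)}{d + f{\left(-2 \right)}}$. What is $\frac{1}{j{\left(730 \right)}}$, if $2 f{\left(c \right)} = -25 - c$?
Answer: $\frac{1437}{523010} \approx 0.0027476$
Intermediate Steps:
$f{\left(c \right)} = - \frac{25}{2} - \frac{c}{2}$ ($f{\left(c \right)} = \frac{-25 - c}{2} = - \frac{25}{2} - \frac{c}{2}$)
$j{\left(d \right)} = \frac{928725 - 914 d}{- \frac{23}{2} + d}$ ($j{\left(d \right)} = \frac{d + \left(-1015 + d\right) \left(-462 - 453\right)}{d - \frac{23}{2}} = \frac{d + \left(-1015 + d\right) \left(-915\right)}{d + \left(- \frac{25}{2} + 1\right)} = \frac{d - \left(-928725 + 915 d\right)}{d - \frac{23}{2}} = \frac{928725 - 914 d}{- \frac{23}{2} + d}$)
$\frac{1}{j{\left(730 \right)}} = \frac{1}{2 \frac{1}{-23 + 2 \cdot 730} \left(928725 - 667220\right)} = \frac{1}{2 \frac{1}{-23 + 1460} \left(928725 - 667220\right)} = \frac{1}{2 \cdot \frac{1}{1437} \cdot 261505} = \frac{1}{\frac{523010}{1437}} = \frac{1437}{523010}$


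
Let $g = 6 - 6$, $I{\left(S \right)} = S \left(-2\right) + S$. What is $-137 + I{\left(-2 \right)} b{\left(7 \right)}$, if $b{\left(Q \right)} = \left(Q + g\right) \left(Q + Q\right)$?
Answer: $59$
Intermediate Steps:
$I{\left(S \right)} = - S$ ($I{\left(S \right)} = - 2 S + S = - S$)
$g = 0$
$b{\left(Q \right)} = 2 Q^{2}$ ($b{\left(Q \right)} = \left(Q + 0\right) \left(Q + Q\right) = Q 2 Q = 2 Q^{2}$)
$-137 + I{\left(-2 \right)} b{\left(7 \right)} = -137 + \left(-1\right) \left(-2\right) 2 \cdot 7^{2} = -137 + 2 \cdot 2 \cdot 49 = -137 + 2 \cdot 98 = -137 + 196 = 59$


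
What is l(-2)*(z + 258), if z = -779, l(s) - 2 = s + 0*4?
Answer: 0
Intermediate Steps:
l(s) = 2 + s (l(s) = 2 + (s + 0*4) = 2 + (s + 0) = 2 + s)
l(-2)*(z + 258) = (2 - 2)*(-779 + 258) = 0*(-521) = 0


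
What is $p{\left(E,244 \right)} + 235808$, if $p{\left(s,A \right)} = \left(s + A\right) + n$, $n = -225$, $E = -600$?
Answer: $235227$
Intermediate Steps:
$p{\left(s,A \right)} = -225 + A + s$ ($p{\left(s,A \right)} = \left(s + A\right) - 225 = \left(A + s\right) - 225 = -225 + A + s$)
$p{\left(E,244 \right)} + 235808 = \left(-225 + 244 - 600\right) + 235808 = -581 + 235808 = 235227$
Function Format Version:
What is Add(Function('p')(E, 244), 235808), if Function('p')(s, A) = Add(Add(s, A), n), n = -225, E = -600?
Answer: 235227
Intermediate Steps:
Function('p')(s, A) = Add(-225, A, s) (Function('p')(s, A) = Add(Add(s, A), -225) = Add(Add(A, s), -225) = Add(-225, A, s))
Add(Function('p')(E, 244), 235808) = Add(Add(-225, 244, -600), 235808) = Add(-581, 235808) = 235227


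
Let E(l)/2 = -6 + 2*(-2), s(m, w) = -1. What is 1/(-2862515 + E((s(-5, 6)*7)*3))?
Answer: -1/2862535 ≈ -3.4934e-7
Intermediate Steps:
E(l) = -20 (E(l) = 2*(-6 + 2*(-2)) = 2*(-6 - 4) = 2*(-10) = -20)
1/(-2862515 + E((s(-5, 6)*7)*3)) = 1/(-2862515 - 20) = 1/(-2862535) = -1/2862535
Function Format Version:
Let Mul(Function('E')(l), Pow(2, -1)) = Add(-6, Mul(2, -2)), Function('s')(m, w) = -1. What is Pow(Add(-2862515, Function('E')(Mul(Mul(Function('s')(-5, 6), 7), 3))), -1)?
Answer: Rational(-1, 2862535) ≈ -3.4934e-7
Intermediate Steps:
Function('E')(l) = -20 (Function('E')(l) = Mul(2, Add(-6, Mul(2, -2))) = Mul(2, Add(-6, -4)) = Mul(2, -10) = -20)
Pow(Add(-2862515, Function('E')(Mul(Mul(Function('s')(-5, 6), 7), 3))), -1) = Pow(Add(-2862515, -20), -1) = Pow(-2862535, -1) = Rational(-1, 2862535)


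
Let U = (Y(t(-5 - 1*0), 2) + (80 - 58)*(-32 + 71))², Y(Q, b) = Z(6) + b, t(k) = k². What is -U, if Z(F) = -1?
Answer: -737881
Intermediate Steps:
Y(Q, b) = -1 + b
U = 737881 (U = ((-1 + 2) + (80 - 58)*(-32 + 71))² = (1 + 22*39)² = (1 + 858)² = 859² = 737881)
-U = -1*737881 = -737881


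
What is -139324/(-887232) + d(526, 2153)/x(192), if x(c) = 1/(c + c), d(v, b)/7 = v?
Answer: 313611704335/221808 ≈ 1.4139e+6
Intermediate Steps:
d(v, b) = 7*v
x(c) = 1/(2*c)
-139324/(-887232) + d(526, 2153)/x(192) = -139324/(-887232) + (7*526)/(((½)/192)) = -139324*(-1/887232) + 3682/(((½)*(1/192))) = 34831/221808 + 3682/(1/384) = 34831/221808 + 3682*384 = 34831/221808 + 1413888 = 313611704335/221808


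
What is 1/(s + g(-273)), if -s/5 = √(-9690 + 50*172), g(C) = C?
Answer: I/(-273*I + 5*√1090) ≈ -0.0026823 + 0.0016219*I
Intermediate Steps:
s = -5*I*√1090 (s = -5*√(-9690 + 50*172) = -5*√(-9690 + 8600) = -5*I*√1090 ≈ -165.08*I)
1/(s + g(-273)) = 1/(-5*I*√1090 - 273) = 1/(-273 - 5*I*√1090)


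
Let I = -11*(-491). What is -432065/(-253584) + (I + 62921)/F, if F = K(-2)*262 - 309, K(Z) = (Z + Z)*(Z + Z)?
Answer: 19003074443/984666672 ≈ 19.299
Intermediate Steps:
K(Z) = 4*Z² (K(Z) = (2*Z)*(2*Z) = 4*Z²)
I = 5401
F = 3883 (F = (4*(-2)²)*262 - 309 = (4*4)*262 - 309 = 16*262 - 309 = 4192 - 309 = 3883)
-432065/(-253584) + (I + 62921)/F = -432065/(-253584) + (5401 + 62921)/3883 = -432065*(-1/253584) + 68322*(1/3883) = 432065/253584 + 68322/3883 = 19003074443/984666672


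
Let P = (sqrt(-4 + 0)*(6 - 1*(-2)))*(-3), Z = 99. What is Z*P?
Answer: -4752*I ≈ -4752.0*I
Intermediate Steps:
P = -48*I (P = (sqrt(-4)*(6 + 2))*(-3) = ((2*I)*8)*(-3) = (16*I)*(-3) = -48*I ≈ -48.0*I)
Z*P = 99*(-48*I) = -4752*I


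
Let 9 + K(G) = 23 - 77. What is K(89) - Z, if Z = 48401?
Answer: -48464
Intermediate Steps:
K(G) = -63 (K(G) = -9 + (23 - 77) = -9 - 54 = -63)
K(89) - Z = -63 - 1*48401 = -63 - 48401 = -48464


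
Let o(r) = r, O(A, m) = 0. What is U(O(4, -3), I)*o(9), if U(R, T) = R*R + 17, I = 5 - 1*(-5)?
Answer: 153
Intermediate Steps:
I = 10 (I = 5 + 5 = 10)
U(R, T) = 17 + R² (U(R, T) = R² + 17 = 17 + R²)
U(O(4, -3), I)*o(9) = (17 + 0²)*9 = (17 + 0)*9 = 17*9 = 153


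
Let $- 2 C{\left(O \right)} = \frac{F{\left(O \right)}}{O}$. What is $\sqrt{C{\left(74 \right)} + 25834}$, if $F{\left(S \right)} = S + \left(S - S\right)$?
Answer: $\frac{11 \sqrt{854}}{2} \approx 160.73$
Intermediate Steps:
$F{\left(S \right)} = S$ ($F{\left(S \right)} = S + 0 = S$)
$C{\left(O \right)} = - \frac{1}{2}$ ($C{\left(O \right)} = - \frac{O \frac{1}{O}}{2} = \left(- \frac{1}{2}\right) 1 = - \frac{1}{2}$)
$\sqrt{C{\left(74 \right)} + 25834} = \sqrt{- \frac{1}{2} + 25834} = \sqrt{\frac{51667}{2}} = \frac{11 \sqrt{854}}{2}$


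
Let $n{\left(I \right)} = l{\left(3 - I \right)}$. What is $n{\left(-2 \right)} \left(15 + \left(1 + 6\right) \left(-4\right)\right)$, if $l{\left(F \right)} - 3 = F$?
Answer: $-104$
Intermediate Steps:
$l{\left(F \right)} = 3 + F$
$n{\left(I \right)} = 6 - I$ ($n{\left(I \right)} = 3 - \left(-3 + I\right) = 6 - I$)
$n{\left(-2 \right)} \left(15 + \left(1 + 6\right) \left(-4\right)\right) = \left(6 - -2\right) \left(15 + \left(1 + 6\right) \left(-4\right)\right) = \left(6 + 2\right) \left(15 + 7 \left(-4\right)\right) = 8 \left(15 - 28\right) = 8 \left(-13\right) = -104$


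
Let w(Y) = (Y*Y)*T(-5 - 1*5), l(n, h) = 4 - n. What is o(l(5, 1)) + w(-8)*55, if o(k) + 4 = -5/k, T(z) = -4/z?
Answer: 1409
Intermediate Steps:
w(Y) = 2*Y²/5 (w(Y) = (Y*Y)*(-4/(-5 - 1*5)) = Y²*(-4/(-5 - 5)) = Y²*(-4/(-10)) = Y²*(-4*(-⅒)) = Y²*(⅖) = 2*Y²/5)
o(k) = -4 - 5/k
o(l(5, 1)) + w(-8)*55 = (-4 - 5/(4 - 1*5)) + ((⅖)*(-8)²)*55 = (-4 - 5/(4 - 5)) + ((⅖)*64)*55 = (-4 - 5/(-1)) + (128/5)*55 = (-4 - 5*(-1)) + 1408 = (-4 + 5) + 1408 = 1 + 1408 = 1409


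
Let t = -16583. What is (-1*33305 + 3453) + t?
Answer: -46435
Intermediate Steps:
(-1*33305 + 3453) + t = (-1*33305 + 3453) - 16583 = (-33305 + 3453) - 16583 = -29852 - 16583 = -46435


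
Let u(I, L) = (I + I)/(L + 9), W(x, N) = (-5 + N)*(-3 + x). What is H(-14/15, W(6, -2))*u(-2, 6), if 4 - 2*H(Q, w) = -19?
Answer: -46/15 ≈ -3.0667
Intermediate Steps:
u(I, L) = 2*I/(9 + L) (u(I, L) = (2*I)/(9 + L) = 2*I/(9 + L))
H(Q, w) = 23/2 (H(Q, w) = 2 - 1/2*(-19) = 2 + 19/2 = 23/2)
H(-14/15, W(6, -2))*u(-2, 6) = 23*(2*(-2)/(9 + 6))/2 = 23*(2*(-2)/15)/2 = 23*(2*(-2)*(1/15))/2 = (23/2)*(-4/15) = -46/15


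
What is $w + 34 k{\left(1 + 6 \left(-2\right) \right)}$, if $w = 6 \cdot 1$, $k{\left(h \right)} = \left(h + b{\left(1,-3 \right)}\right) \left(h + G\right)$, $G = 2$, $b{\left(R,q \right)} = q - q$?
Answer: $3372$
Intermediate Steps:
$b{\left(R,q \right)} = 0$
$k{\left(h \right)} = h \left(2 + h\right)$ ($k{\left(h \right)} = \left(h + 0\right) \left(h + 2\right) = h \left(2 + h\right)$)
$w = 6$
$w + 34 k{\left(1 + 6 \left(-2\right) \right)} = 6 + 34 \left(1 + 6 \left(-2\right)\right) \left(2 + \left(1 + 6 \left(-2\right)\right)\right) = 6 + 34 \left(1 - 12\right) \left(2 + \left(1 - 12\right)\right) = 6 + 34 \left(- 11 \left(2 - 11\right)\right) = 6 + 34 \left(\left(-11\right) \left(-9\right)\right) = 6 + 34 \cdot 99 = 6 + 3366 = 3372$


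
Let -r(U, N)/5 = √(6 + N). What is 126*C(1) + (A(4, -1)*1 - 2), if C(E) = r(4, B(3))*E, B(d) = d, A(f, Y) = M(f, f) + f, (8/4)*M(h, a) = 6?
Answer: -1885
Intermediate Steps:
M(h, a) = 3 (M(h, a) = (½)*6 = 3)
A(f, Y) = 3 + f
r(U, N) = -5*√(6 + N)
C(E) = -15*E (C(E) = (-5*√(6 + 3))*E = (-5*√9)*E = (-5*3)*E = -15*E)
126*C(1) + (A(4, -1)*1 - 2) = 126*(-15*1) + ((3 + 4)*1 - 2) = 126*(-15) + (7*1 - 2) = -1890 + (7 - 2) = -1890 + 5 = -1885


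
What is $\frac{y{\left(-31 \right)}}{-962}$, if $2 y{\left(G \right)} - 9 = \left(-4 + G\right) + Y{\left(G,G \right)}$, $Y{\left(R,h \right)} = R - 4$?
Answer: $\frac{61}{1924} \approx 0.031705$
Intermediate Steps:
$Y{\left(R,h \right)} = -4 + R$
$y{\left(G \right)} = \frac{1}{2} + G$ ($y{\left(G \right)} = \frac{9}{2} + \frac{\left(-4 + G\right) + \left(-4 + G\right)}{2} = \frac{9}{2} + \frac{-8 + 2 G}{2} = \frac{9}{2} + \left(-4 + G\right) = \frac{1}{2} + G$)
$\frac{y{\left(-31 \right)}}{-962} = \frac{\frac{1}{2} - 31}{-962} = \left(- \frac{61}{2}\right) \left(- \frac{1}{962}\right) = \frac{61}{1924}$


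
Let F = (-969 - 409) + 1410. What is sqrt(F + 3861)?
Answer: sqrt(3893) ≈ 62.394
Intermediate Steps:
F = 32 (F = -1378 + 1410 = 32)
sqrt(F + 3861) = sqrt(32 + 3861) = sqrt(3893)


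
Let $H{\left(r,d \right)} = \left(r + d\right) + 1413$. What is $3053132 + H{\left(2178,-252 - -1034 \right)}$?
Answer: $3057505$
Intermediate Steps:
$H{\left(r,d \right)} = 1413 + d + r$ ($H{\left(r,d \right)} = \left(d + r\right) + 1413 = 1413 + d + r$)
$3053132 + H{\left(2178,-252 - -1034 \right)} = 3053132 + \left(1413 - -782 + 2178\right) = 3053132 + \left(1413 + \left(-252 + 1034\right) + 2178\right) = 3053132 + \left(1413 + 782 + 2178\right) = 3053132 + 4373 = 3057505$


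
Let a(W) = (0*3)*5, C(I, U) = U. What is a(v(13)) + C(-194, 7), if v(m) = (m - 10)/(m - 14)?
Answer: 7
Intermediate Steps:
v(m) = (-10 + m)/(-14 + m)
a(W) = 0 (a(W) = 0*5 = 0)
a(v(13)) + C(-194, 7) = 0 + 7 = 7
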